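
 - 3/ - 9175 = 3/9175 = 0.00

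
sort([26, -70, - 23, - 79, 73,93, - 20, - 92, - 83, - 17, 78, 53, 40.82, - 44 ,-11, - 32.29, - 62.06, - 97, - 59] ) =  [ - 97, - 92, - 83, - 79,-70,  -  62.06, - 59, - 44, - 32.29, - 23, -20, - 17 , - 11, 26,40.82,53,73, 78,93 ] 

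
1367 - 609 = 758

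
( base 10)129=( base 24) 59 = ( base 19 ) 6F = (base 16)81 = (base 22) 5J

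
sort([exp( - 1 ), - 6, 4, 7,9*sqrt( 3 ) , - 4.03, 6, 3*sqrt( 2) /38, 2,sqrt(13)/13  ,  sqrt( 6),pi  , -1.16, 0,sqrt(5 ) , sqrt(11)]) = [ - 6 , - 4.03, - 1.16 , 0,3*sqrt( 2)/38,  sqrt( 13 ) /13, exp( -1 ),  2,sqrt(5), sqrt( 6), pi, sqrt (11),4, 6,  7, 9*sqrt(3) ]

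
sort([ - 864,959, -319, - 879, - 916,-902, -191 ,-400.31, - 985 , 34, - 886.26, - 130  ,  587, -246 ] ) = [ -985, - 916, - 902, - 886.26,- 879, - 864, - 400.31,-319 ,-246, - 191, - 130,34, 587,959]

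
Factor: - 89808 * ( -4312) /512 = 3025407/4 = 2^ ( - 2)*3^1 *7^2*11^1*1871^1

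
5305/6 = 5305/6 = 884.17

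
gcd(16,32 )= 16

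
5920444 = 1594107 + 4326337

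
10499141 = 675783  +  9823358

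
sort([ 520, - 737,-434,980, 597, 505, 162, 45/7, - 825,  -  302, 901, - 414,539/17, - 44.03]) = [ - 825,  -  737,-434, - 414, - 302, - 44.03, 45/7, 539/17,162, 505, 520, 597 , 901,980] 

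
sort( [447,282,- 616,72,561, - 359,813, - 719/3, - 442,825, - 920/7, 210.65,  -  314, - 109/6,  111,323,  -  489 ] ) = [ - 616,-489, - 442,  -  359,-314, - 719/3, - 920/7,- 109/6,72,111,210.65, 282, 323,447, 561,813,  825] 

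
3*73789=221367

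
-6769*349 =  - 2362381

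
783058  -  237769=545289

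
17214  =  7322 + 9892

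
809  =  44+765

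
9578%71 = 64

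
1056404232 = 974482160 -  - 81922072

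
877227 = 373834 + 503393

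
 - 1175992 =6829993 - 8005985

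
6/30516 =1/5086 =0.00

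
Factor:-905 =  - 5^1*181^1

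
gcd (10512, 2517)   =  3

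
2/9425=2/9425=0.00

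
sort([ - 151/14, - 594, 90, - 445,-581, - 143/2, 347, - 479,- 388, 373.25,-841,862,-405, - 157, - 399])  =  [ - 841, - 594, - 581 , - 479,  -  445, - 405, - 399,- 388, - 157, - 143/2,  -  151/14,90, 347, 373.25,862]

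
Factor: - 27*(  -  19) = 3^3*19^1 =513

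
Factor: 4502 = 2^1*2251^1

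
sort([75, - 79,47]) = [ - 79, 47,75]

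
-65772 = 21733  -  87505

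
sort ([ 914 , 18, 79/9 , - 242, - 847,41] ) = [ - 847,-242, 79/9,18, 41,914]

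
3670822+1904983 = 5575805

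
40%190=40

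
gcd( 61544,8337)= 7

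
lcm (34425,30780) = 2616300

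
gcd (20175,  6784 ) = 1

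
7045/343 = 20  +  185/343 = 20.54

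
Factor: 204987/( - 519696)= - 2^( - 4)*3^(-3)*401^(-1 )*68329^1 = -68329/173232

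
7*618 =4326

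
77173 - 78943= -1770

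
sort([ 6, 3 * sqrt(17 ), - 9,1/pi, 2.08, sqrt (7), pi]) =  [ - 9,1/pi, 2.08 , sqrt( 7), pi, 6 , 3 * sqrt ( 17) ] 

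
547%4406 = 547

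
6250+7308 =13558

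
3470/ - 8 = - 1735/4 = - 433.75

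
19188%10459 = 8729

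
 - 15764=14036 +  - 29800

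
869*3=2607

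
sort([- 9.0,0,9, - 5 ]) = [  -  9.0,-5,0,9] 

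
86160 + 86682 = 172842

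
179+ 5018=5197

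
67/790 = 67/790 = 0.08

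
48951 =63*777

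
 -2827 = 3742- 6569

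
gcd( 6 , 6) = 6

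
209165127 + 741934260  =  951099387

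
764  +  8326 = 9090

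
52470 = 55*954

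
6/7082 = 3/3541 = 0.00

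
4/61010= 2/30505 = 0.00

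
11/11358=11/11358= 0.00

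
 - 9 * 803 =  - 7227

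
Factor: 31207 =11^1*2837^1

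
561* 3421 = 1919181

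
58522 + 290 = 58812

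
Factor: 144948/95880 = 257/170=2^ ( - 1) * 5^(-1)*17^(-1 )*257^1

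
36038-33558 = 2480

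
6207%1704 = 1095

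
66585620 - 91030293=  - 24444673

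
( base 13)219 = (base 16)168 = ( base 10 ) 360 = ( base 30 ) C0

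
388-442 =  - 54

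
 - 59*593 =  - 34987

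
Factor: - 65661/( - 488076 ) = 2^(-2) * 43^1*89^(-1)*457^( - 1 ) * 509^1 = 21887/162692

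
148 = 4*37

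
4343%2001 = 341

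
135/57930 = 9/3862 = 0.00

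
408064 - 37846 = 370218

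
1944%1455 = 489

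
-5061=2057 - 7118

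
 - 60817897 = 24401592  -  85219489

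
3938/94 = 1969/47 = 41.89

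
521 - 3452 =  - 2931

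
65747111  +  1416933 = 67164044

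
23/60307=23/60307 = 0.00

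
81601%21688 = 16537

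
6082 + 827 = 6909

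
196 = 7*28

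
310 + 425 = 735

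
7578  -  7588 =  - 10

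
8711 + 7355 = 16066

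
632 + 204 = 836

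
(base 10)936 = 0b1110101000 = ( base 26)1A0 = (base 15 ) 426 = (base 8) 1650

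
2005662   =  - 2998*(-669 ) 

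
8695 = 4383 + 4312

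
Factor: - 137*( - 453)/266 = 62061/266 = 2^( - 1 )*3^1*7^( - 1) *19^( - 1 )* 137^1 *151^1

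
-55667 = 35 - 55702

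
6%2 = 0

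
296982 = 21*14142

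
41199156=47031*876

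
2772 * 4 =11088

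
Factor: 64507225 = 5^2*2580289^1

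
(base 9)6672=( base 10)4925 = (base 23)973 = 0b1001100111101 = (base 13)231b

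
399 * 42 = 16758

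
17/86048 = 17/86048 = 0.00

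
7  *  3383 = 23681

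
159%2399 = 159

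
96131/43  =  96131/43 = 2235.60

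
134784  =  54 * 2496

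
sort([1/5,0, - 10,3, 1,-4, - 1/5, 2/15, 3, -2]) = [-10,  -  4, -2, - 1/5,0,  2/15, 1/5 , 1 , 3, 3] 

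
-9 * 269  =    -  2421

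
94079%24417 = 20828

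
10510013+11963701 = 22473714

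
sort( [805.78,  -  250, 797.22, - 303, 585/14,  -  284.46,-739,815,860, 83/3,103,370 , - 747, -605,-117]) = [ - 747,-739, - 605, - 303, - 284.46, - 250,-117, 83/3, 585/14, 103 , 370 , 797.22,805.78,815, 860] 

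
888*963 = 855144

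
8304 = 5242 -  - 3062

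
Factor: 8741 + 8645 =2^1 * 8693^1 = 17386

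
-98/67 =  - 2  +  36/67 = - 1.46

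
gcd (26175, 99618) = 3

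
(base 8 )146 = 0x66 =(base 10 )102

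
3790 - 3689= 101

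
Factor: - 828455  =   - 5^1*67^1 * 2473^1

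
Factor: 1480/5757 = 2^3*3^( - 1 )*5^1 * 19^ (-1 )*37^1*101^( - 1 )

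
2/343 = 2/343= 0.01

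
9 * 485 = 4365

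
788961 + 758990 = 1547951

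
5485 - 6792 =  - 1307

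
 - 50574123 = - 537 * 94179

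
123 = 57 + 66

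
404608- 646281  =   - 241673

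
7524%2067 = 1323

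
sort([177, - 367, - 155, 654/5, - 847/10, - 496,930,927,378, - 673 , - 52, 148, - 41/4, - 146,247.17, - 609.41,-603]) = [ - 673, - 609.41,- 603,-496, - 367, - 155  , - 146, - 847/10, - 52,  -  41/4, 654/5,148,177 , 247.17, 378, 927 , 930]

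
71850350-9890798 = 61959552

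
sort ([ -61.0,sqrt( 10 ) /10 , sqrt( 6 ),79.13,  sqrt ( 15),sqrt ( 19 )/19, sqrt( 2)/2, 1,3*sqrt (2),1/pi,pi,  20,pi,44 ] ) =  [ - 61.0,  sqrt( 19 ) /19,sqrt ( 10)/10,1/pi, sqrt(2)/2,1,sqrt( 6), pi  ,  pi,sqrt(15),3*sqrt( 2 ),  20, 44,79.13] 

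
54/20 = 27/10 = 2.70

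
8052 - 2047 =6005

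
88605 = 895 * 99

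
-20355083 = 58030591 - 78385674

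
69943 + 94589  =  164532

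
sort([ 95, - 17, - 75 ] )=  [ - 75, - 17, 95 ] 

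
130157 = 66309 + 63848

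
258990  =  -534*(-485 ) 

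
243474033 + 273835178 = 517309211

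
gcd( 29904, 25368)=168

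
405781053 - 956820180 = -551039127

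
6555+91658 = 98213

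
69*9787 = 675303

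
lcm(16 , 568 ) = 1136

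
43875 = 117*375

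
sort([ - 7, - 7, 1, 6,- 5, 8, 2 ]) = [ - 7,-7 ,  -  5, 1, 2 , 6, 8 ] 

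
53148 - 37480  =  15668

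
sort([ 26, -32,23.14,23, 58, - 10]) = [ - 32, - 10, 23, 23.14, 26,58] 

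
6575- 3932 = 2643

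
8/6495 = 8/6495 = 0.00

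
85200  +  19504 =104704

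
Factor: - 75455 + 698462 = 623007 = 3^2  *7^1*11^1*29^1*31^1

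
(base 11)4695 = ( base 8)14012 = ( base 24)AGA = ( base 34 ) 5B0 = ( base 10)6154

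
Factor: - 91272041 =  - 7^1 * 13038863^1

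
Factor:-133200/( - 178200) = 74/99 = 2^1 * 3^( - 2)*11^(  -  1 )  *  37^1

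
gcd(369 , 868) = 1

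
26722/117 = 228+46/117 = 228.39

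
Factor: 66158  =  2^1*19^1*1741^1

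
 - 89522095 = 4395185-93917280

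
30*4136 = 124080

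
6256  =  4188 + 2068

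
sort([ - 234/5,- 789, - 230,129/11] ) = [-789, - 230, - 234/5, 129/11]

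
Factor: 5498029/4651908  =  2^(-2) * 3^( - 1 )  *  1987^1*2767^1 * 387659^( - 1)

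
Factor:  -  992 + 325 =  - 23^1*29^1 = -667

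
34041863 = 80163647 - 46121784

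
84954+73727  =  158681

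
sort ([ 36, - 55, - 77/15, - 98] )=[-98, - 55, - 77/15,36]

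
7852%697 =185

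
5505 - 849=4656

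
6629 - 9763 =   -  3134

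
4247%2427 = 1820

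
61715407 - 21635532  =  40079875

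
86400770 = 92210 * 937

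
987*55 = 54285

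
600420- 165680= 434740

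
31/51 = 31/51 = 0.61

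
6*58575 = 351450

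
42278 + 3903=46181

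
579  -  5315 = -4736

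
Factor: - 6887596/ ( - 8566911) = 2^2*3^(-3)* 181^( - 1)*1753^( - 1 )*1721899^1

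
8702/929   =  9 + 341/929 = 9.37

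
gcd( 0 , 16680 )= 16680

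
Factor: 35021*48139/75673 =129682763/5821  =  7^2*23^2*5003^1*5821^(  -  1 )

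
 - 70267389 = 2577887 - 72845276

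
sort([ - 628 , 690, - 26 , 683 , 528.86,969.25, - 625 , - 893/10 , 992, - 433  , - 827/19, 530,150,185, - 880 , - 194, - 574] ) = [ - 880, - 628, - 625, - 574, - 433, - 194, - 893/10, - 827/19, - 26, 150, 185, 528.86,530,683,  690,  969.25, 992]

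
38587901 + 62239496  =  100827397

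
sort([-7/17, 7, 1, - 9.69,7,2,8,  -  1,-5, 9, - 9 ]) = [ -9.69,-9 ,-5,-1, - 7/17, 1, 2, 7, 7,8, 9]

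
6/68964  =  1/11494  =  0.00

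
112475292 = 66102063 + 46373229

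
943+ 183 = 1126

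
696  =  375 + 321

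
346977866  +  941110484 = 1288088350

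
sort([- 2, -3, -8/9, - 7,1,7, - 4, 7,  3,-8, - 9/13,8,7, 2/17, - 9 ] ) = [ - 9,-8, - 7,-4,  -  3, - 2, - 8/9,  -  9/13,2/17,1,  3,7,7, 7, 8] 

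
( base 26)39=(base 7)153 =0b1010111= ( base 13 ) 69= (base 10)87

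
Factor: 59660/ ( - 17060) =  - 2983/853 =-19^1*157^1*853^( - 1) 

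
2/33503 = 2/33503=0.00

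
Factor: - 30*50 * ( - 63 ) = 2^2*3^3*5^3 * 7^1 = 94500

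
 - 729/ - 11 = 729/11 = 66.27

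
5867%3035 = 2832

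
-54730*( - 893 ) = 48873890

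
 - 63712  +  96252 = 32540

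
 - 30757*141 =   -  4336737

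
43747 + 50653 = 94400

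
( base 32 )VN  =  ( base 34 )TT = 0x3f7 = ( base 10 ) 1015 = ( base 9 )1347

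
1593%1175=418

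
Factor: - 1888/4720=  - 2/5=- 2^1*5^( - 1)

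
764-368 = 396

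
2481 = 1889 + 592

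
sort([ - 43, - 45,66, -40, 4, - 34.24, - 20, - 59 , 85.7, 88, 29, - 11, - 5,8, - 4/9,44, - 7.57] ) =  [ - 59, - 45, - 43, - 40, - 34.24,  -  20, - 11, - 7.57, - 5, - 4/9,  4,8, 29 , 44,66, 85.7, 88 ]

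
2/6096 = 1/3048 = 0.00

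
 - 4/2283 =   -  1 + 2279/2283 = - 0.00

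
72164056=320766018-248601962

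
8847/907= 9  +  684/907 = 9.75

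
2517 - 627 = 1890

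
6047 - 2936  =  3111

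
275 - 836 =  -561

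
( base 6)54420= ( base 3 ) 101021210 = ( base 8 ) 16514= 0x1D4C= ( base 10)7500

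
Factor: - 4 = -2^2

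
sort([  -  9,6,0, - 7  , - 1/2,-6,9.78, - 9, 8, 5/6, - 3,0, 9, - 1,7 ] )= [ - 9, - 9  , - 7,-6, - 3 , - 1,-1/2,  0 , 0, 5/6, 6, 7, 8, 9,9.78]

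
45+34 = 79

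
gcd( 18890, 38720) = 10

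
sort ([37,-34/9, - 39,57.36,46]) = [ - 39,- 34/9, 37,46, 57.36]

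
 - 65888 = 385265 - 451153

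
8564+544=9108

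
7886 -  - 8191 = 16077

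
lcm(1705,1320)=40920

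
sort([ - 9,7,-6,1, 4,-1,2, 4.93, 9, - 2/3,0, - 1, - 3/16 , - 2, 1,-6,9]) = [ - 9, - 6,- 6, - 2, - 1, - 1,-2/3, - 3/16,0,1,1,2,4,4.93,7,9,9]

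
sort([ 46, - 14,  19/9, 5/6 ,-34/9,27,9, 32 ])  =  [ - 14, - 34/9, 5/6,19/9,9,27,32,46]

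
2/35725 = 2/35725  =  0.00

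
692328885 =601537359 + 90791526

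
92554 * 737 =68212298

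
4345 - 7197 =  - 2852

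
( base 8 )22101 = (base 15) 2b3b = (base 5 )244111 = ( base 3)110201202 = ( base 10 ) 9281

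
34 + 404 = 438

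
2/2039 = 2/2039 = 0.00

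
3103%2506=597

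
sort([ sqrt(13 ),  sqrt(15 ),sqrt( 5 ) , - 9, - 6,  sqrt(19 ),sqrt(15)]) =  [-9, - 6 , sqrt( 5),sqrt( 13 ), sqrt( 15 ),sqrt (15 ), sqrt( 19 )]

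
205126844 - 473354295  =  -268227451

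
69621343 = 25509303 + 44112040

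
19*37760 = 717440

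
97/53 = 97/53= 1.83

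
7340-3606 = 3734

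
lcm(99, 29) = 2871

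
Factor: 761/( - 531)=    - 3^(  -  2) * 59^ (-1 ) * 761^1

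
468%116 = 4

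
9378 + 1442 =10820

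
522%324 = 198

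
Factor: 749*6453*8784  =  2^4*3^5*7^1*61^1*107^1*239^1 = 42455680848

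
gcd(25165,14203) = 7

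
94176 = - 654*( - 144)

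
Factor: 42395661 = 3^2* 7^1*11^1*131^1*467^1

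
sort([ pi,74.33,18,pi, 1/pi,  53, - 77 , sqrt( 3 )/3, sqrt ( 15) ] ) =[-77 , 1/pi, sqrt( 3 ) /3, pi, pi, sqrt(15) , 18,  53 , 74.33]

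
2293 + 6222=8515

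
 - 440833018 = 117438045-558271063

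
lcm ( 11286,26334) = 79002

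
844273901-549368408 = 294905493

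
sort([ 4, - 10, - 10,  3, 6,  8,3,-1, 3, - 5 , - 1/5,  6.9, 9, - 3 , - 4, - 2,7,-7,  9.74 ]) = [ - 10, - 10, - 7,-5,-4, - 3, - 2,-1, - 1/5, 3,3,  3 , 4, 6,6.9 , 7,8 , 9,  9.74 ]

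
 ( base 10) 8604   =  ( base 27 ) bli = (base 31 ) 8TH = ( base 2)10000110011100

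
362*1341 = 485442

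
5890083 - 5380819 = 509264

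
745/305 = 2 + 27/61 = 2.44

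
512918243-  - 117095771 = 630014014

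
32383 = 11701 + 20682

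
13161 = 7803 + 5358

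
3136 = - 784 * (  -  4)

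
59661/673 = 59661/673 = 88.65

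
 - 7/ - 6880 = 7/6880 = 0.00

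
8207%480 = 47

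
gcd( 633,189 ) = 3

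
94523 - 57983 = 36540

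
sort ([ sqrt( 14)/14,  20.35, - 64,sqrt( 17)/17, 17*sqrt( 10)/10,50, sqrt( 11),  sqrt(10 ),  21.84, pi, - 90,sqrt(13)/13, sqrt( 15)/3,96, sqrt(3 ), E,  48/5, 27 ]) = [ - 90, - 64, sqrt(17)/17 , sqrt(14 )/14,sqrt(13)/13 , sqrt(15 ) /3,  sqrt(3),  E , pi, sqrt( 10),sqrt( 11),  17*sqrt(10 ) /10, 48/5, 20.35 , 21.84, 27 , 50, 96]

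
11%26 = 11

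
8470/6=1411 + 2/3 = 1411.67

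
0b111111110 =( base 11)424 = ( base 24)l6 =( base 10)510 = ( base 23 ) m4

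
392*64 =25088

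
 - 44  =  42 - 86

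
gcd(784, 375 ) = 1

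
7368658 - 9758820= - 2390162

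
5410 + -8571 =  -3161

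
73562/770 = 95 + 206/385 = 95.54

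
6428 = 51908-45480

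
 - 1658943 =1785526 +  - 3444469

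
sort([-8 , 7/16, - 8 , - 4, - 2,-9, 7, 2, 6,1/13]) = [ - 9, - 8, -8, - 4, - 2,1/13, 7/16, 2, 6, 7 ] 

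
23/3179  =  23/3179 = 0.01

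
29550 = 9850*3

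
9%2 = 1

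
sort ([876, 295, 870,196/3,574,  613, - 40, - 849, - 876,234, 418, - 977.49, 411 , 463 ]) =[-977.49, - 876,-849, - 40, 196/3, 234, 295, 411,418, 463,574, 613, 870,876] 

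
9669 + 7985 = 17654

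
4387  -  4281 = 106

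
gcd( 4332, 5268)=12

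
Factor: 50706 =2^1*3^4*313^1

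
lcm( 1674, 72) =6696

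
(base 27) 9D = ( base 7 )514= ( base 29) 8O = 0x100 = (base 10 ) 256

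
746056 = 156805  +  589251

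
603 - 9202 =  - 8599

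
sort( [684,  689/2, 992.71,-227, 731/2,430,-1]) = [ -227 ,  -  1, 689/2,731/2,430,684 , 992.71]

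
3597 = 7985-4388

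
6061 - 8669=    - 2608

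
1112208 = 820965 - -291243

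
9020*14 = 126280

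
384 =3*128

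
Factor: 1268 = 2^2*317^1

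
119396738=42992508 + 76404230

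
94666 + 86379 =181045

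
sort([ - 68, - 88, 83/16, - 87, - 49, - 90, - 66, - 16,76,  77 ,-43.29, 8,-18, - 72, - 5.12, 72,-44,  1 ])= [ - 90, - 88,-87,-72, - 68,-66,-49,-44, - 43.29, - 18,-16 ,-5.12 , 1 , 83/16,8,72, 76,77]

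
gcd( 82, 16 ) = 2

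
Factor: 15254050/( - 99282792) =-2^ ( - 2)*3^( - 1)*5^2*41^1*383^( - 1 )*1063^1*1543^ ( - 1) = - 1089575/7091628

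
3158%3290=3158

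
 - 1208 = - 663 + -545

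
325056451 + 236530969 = 561587420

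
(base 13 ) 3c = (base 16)33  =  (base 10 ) 51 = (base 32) 1j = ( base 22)27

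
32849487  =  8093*4059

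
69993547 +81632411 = 151625958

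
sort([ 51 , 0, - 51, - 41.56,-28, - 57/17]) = [ - 51, - 41.56, - 28,- 57/17, 0,51 ] 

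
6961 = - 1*( - 6961)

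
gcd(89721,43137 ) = 9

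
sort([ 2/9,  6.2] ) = [2/9,6.2] 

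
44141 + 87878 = 132019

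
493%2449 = 493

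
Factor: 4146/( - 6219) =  - 2^1*3^(-1 ) =- 2/3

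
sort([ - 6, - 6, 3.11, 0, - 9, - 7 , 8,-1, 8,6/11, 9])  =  [-9, - 7, - 6, - 6, - 1, 0,6/11, 3.11, 8, 8, 9 ] 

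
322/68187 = 46/9741 =0.00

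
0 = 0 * 69181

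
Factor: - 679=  - 7^1*97^1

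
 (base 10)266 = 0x10a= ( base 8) 412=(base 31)8I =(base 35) 7L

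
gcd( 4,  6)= 2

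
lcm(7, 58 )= 406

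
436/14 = 218/7 = 31.14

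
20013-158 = 19855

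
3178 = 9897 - 6719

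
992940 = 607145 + 385795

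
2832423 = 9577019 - 6744596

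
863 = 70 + 793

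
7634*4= 30536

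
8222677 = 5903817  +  2318860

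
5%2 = 1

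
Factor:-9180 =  - 2^2*3^3*5^1* 17^1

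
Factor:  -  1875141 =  - 3^2*89^1 * 2341^1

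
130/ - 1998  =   - 65/999 = -0.07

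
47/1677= 47/1677 = 0.03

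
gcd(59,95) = 1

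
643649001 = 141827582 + 501821419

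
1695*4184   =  7091880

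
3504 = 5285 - 1781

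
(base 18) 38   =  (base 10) 62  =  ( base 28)26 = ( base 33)1T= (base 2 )111110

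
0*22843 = 0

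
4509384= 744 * 6061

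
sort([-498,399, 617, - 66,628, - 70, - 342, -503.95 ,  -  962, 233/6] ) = [ - 962, -503.95,-498,-342, - 70, - 66, 233/6,399,  617,628]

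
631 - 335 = 296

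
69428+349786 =419214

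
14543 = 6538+8005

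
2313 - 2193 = 120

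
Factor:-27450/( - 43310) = 3^2*5^1*71^(  -  1) = 45/71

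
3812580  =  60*63543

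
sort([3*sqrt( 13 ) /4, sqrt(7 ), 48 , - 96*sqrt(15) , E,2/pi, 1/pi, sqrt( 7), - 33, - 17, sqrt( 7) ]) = [ - 96*sqrt( 15), - 33,-17 , 1/pi, 2/pi, sqrt(7 ),sqrt( 7), sqrt(7 ), 3*sqrt(13 )/4, E,48]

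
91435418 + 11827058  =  103262476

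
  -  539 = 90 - 629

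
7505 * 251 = 1883755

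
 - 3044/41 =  - 75 + 31/41 = - 74.24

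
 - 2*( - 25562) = 51124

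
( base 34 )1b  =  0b101101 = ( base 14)33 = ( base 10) 45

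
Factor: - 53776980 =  - 2^2*3^3*5^1*53^1 * 1879^1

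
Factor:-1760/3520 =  - 2^(-1 )= - 1/2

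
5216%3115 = 2101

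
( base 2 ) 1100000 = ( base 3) 10120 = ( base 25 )3l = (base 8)140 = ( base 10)96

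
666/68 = 333/34=   9.79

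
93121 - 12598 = 80523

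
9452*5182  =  48980264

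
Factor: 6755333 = 13^1*137^1*3793^1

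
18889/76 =18889/76 = 248.54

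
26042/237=26042/237 = 109.88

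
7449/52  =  573/4 = 143.25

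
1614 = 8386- 6772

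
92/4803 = 92/4803 =0.02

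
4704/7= 672 = 672.00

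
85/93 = 85/93 = 0.91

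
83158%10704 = 8230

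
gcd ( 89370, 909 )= 9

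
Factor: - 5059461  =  -3^1*11^1*139^1 *1103^1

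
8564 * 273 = 2337972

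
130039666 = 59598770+70440896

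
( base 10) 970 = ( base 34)si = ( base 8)1712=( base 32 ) ua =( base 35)RP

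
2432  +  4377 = 6809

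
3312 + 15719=19031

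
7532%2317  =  581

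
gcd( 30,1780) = 10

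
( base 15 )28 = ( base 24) 1E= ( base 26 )1c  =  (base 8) 46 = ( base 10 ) 38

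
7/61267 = 7/61267 = 0.00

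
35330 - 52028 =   -  16698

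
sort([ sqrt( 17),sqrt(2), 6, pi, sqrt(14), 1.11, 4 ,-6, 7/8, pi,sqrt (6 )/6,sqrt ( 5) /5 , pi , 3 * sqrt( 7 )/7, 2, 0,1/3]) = [- 6, 0, 1/3,  sqrt( 6)/6, sqrt( 5)/5, 7/8,1.11,3*sqrt(7 )/7,sqrt( 2 ),2, pi , pi, pi, sqrt( 14),4, sqrt ( 17),6] 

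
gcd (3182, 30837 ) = 1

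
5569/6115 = 5569/6115 = 0.91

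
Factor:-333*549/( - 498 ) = 60939/166 = 2^( - 1)*3^3 * 37^1*61^1 * 83^( - 1)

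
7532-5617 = 1915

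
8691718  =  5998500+2693218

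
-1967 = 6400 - 8367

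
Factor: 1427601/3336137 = 3^1 * 157^1*433^1*476591^( - 1) = 203943/476591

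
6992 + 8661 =15653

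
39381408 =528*74586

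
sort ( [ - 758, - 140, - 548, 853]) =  [  -  758, - 548, - 140, 853 ]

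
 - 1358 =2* ( - 679 )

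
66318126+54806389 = 121124515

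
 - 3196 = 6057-9253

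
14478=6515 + 7963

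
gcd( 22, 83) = 1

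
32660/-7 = -4666+2/7 = - 4665.71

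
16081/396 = 40 + 241/396 = 40.61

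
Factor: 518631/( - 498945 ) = -5^( - 1 )* 29^( - 1)*31^ (  -  1 )*37^( - 1)*172877^1 = - 172877/166315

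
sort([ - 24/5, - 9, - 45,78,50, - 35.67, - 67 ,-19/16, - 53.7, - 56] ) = [ - 67 , - 56, - 53.7,-45 , - 35.67,  -  9, - 24/5, - 19/16,50, 78 ] 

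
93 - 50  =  43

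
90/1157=90/1157 =0.08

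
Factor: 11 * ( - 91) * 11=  - 11011  =  - 7^1 * 11^2*13^1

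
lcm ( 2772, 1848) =5544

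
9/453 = 3/151 = 0.02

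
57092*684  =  39050928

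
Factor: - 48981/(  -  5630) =2^(  -  1 )*3^1*5^( - 1)*29^1 =87/10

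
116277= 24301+91976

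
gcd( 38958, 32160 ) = 6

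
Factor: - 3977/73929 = -3^(-1 )*19^(-1)*41^1*97^1*1297^( -1 ) 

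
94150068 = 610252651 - 516102583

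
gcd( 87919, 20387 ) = 1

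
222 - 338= -116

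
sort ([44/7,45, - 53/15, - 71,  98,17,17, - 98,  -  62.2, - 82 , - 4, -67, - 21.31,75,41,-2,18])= [-98, - 82, - 71, - 67,-62.2,-21.31,-4, - 53/15, - 2,44/7,  17,17, 18 , 41,45, 75,  98 ] 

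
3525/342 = 10 + 35/114 = 10.31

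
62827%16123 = 14458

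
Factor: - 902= - 2^1 * 11^1 *41^1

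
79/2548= 79/2548= 0.03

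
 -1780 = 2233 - 4013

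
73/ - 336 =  - 1 + 263/336 = -0.22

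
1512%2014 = 1512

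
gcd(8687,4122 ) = 1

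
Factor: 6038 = 2^1*3019^1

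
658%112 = 98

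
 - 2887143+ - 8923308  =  -11810451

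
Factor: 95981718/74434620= 2^(-1) * 5^(-1)*7^1 * 13^( - 1)*95429^( - 1 ) * 2285279^1=15996953/12405770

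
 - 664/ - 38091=664/38091 = 0.02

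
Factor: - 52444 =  - 2^2*7^1*1873^1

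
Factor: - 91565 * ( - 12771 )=3^3 * 5^1*11^1*43^1 * 18313^1 =1169376615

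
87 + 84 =171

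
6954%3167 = 620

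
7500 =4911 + 2589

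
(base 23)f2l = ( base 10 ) 8002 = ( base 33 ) 7bg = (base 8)17502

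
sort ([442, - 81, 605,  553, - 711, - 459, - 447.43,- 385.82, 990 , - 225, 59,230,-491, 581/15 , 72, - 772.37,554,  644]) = [ - 772.37, - 711 , - 491,-459, - 447.43, - 385.82, - 225 , - 81,581/15, 59,72, 230, 442,553,554, 605,644,990]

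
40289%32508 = 7781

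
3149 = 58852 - 55703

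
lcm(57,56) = 3192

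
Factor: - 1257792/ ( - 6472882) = 628896/3236441 = 2^5*3^1*13^( -1)*19^(-1 )*6551^1*13103^( - 1 ) 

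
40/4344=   5/543 = 0.01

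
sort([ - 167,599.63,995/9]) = [ - 167,995/9 , 599.63]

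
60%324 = 60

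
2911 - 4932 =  - 2021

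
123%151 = 123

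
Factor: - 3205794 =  - 2^1*3^1*19^1*61^1*461^1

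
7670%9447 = 7670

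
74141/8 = 9267 + 5/8 =9267.62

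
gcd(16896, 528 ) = 528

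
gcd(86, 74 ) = 2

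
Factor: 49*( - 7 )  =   - 343 = - 7^3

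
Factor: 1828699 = 1097^1*1667^1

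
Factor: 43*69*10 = 2^1 *3^1*5^1*23^1*43^1  =  29670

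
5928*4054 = 24032112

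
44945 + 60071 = 105016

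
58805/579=101 + 326/579 = 101.56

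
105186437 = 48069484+57116953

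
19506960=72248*270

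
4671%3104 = 1567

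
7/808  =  7/808 = 0.01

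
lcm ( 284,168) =11928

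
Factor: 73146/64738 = 36573/32369 = 3^1 * 73^1*167^1 * 32369^( - 1)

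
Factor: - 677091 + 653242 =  - 7^1  *  3407^1 = - 23849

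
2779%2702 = 77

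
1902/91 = 1902/91 = 20.90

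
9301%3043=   172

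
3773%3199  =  574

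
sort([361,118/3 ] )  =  [ 118/3,  361]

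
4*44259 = 177036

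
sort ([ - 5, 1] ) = [ - 5, 1]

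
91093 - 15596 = 75497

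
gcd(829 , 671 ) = 1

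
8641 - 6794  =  1847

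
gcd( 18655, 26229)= 7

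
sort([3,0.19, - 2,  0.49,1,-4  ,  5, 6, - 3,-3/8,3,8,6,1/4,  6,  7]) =[-4,- 3, - 2,-3/8,0.19, 1/4 , 0.49 , 1, 3, 3, 5,6, 6,  6, 7, 8]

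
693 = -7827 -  - 8520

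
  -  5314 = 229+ - 5543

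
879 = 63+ 816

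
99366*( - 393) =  - 39050838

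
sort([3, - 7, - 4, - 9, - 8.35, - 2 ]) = [-9, - 8.35, - 7, - 4, - 2,3]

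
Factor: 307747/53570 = 2^(-1) * 5^( - 1 )*101^1*277^1 * 487^(  -  1) = 27977/4870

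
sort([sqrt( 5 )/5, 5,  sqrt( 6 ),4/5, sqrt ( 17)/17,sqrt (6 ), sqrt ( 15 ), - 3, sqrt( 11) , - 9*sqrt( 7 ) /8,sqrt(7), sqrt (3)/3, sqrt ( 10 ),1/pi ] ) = [ - 3, - 9*sqrt (7 ) /8,sqrt(17) /17, 1/pi , sqrt( 5)/5, sqrt(3 ) /3, 4/5,sqrt(6), sqrt (6 ), sqrt (7), sqrt ( 10),sqrt ( 11 ),  sqrt(15 ),5 ]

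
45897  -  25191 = 20706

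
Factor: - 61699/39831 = -79/51 = - 3^ ( - 1)*17^(  -  1 )*79^1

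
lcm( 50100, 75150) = 150300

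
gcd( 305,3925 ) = 5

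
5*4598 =22990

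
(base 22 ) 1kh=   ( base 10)941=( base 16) 3AD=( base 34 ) RN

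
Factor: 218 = 2^1*109^1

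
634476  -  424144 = 210332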